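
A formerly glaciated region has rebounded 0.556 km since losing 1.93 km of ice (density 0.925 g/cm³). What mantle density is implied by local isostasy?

ρ_m = ρ_ice t / u = 0.925 × 1.93 km/0.556 km = 3.21 g/cm³.

3.21 g/cm³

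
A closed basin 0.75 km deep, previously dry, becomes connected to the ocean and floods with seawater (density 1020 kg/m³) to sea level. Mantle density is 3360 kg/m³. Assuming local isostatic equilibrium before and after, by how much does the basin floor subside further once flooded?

After flooding the water column is d + s deep. Its weight must equal the weight of mantle displaced by the extra subsidence s: (d + s) ρ_w = s ρ_m.
s = d ρ_w / (ρ_m − ρ_w) = 0.75 km × 1020/(3360 − 1020) = 0.327 km.

0.327 km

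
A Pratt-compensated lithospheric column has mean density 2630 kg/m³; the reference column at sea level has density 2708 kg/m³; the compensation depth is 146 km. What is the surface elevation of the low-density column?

ρ_ref D = ρ (D + h) → h = D (ρ_ref − ρ)/ρ.
h = 146 km × (2708 − 2630)/2630 = 4.33 km.

4.33 km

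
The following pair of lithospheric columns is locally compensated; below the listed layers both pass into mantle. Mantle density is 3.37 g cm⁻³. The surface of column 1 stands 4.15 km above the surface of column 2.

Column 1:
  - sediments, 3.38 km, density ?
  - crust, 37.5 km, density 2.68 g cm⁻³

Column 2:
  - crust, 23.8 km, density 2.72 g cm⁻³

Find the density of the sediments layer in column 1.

2.31 g cm⁻³

Take the compensation level at the base of the deeper column (depth z_c below the surface of column 1) and equate Σ ρ_i t_i down to z_c; mantle fills any gap and the z_c terms cancel.
Column 1: 3.38×ρ + 37.5×2.68 + (z_c − 40.88)×3.37
Column 2: 4.15×0 + 23.8×2.72 + (z_c − 4.15 − 23.8)×3.37
The z_c×3.37 term appears on both sides and cancels. Collect the known terms of each column as K = Σ(ρt)_known − 3.37 × (depth of known layers): K_1 = 100.5 − 3.37×40.88 = −37.2656; K_2 = 64.736 − 3.37×(4.15 + 23.8) = −29.4555.
Balance: K_1 + 3.38×ρ = K_2, so ρ = (K_2 − K_1)/3.38 = 7.8101/3.38 = 2.31 g cm⁻³.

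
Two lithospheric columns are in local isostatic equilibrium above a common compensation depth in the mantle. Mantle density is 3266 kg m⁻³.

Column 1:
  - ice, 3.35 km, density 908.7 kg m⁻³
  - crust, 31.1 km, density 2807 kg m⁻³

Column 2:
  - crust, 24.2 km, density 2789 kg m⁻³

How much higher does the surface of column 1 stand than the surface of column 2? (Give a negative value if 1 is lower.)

For any compensation level in the mantle, the mantle terms cancel and isostasy reduces to e = (Σt_1 − Σt_2) − (Σ(ρt)_1 − Σ(ρt)_2) / ρ_m.
Σt_1 = 34.45 km; Σt_2 = 24.2 km; Σ(ρt)_1 = 90341.845; Σ(ρt)_2 = 67493.8 (in km·kg m⁻³).
e = (34.45 − 24.2) − (90341.845 − 67493.8) / 3266 = 3.25 km.

3.25 km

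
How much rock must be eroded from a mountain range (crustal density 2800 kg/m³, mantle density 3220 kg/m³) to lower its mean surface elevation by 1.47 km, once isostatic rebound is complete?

Net drop Δ = e − u = e − e ρ_c/ρ_m = e (ρ_m − ρ_c)/ρ_m.
e = Δ ρ_m/(ρ_m − ρ_c) = 1.47 km × 3220/420 = 11.3 km.

11.3 km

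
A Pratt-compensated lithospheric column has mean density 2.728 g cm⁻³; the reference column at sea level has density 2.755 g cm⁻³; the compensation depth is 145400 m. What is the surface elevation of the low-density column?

ρ_ref D = ρ (D + h) → h = D (ρ_ref − ρ)/ρ.
h = 145400 m × (2.755 − 2.728)/2.728 = 1440 m.

1440 m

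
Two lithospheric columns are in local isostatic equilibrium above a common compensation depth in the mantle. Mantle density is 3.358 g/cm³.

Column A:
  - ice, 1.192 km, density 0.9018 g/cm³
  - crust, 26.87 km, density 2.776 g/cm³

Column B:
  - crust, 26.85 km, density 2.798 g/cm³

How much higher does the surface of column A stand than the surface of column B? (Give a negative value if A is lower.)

For any compensation level in the mantle, the mantle terms cancel and isostasy reduces to e = (Σt_A − Σt_B) − (Σ(ρt)_A − Σ(ρt)_B) / ρ_m.
Σt_A = 28.062 km; Σt_B = 26.85 km; Σ(ρt)_A = 75.6660656; Σ(ρt)_B = 75.1263 (in km·g/cm³).
e = (28.062 − 26.85) − (75.6660656 − 75.1263) / 3.358 = 1.05 km.

1.05 km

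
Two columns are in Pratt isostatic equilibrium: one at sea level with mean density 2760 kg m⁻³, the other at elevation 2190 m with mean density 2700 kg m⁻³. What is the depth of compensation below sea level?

98600 m

ρ_ref D = ρ (D + h) → D (ρ_ref − ρ) = ρ h.
D = ρ h/(ρ_ref − ρ) = 2700 × 2190 m/(2760 − 2700) = 98600 m.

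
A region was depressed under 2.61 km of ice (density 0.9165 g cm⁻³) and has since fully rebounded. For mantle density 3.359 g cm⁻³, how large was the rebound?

0.712 km

Removing the load lets mantle flow back in; uplift u satisfies ρ_ice t = ρ_m u.
u = t ρ_ice/ρ_m = 2.61 km × 0.9165/3.359 = 0.712 km.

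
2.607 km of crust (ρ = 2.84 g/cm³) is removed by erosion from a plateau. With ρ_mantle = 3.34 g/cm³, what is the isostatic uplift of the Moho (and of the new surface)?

Unloading: uplift u = e ρ_c/ρ_m = 2.607 km × 2.84/3.34 = 2.22 km.

2.22 km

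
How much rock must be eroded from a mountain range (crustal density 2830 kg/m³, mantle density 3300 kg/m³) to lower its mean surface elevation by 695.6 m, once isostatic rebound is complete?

Net drop Δ = e − u = e − e ρ_c/ρ_m = e (ρ_m − ρ_c)/ρ_m.
e = Δ ρ_m/(ρ_m − ρ_c) = 695.6 m × 3300/470 = 4880 m.

4880 m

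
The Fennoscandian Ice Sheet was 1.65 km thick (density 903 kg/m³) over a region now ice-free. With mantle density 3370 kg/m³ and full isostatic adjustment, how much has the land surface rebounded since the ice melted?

Removing the load lets mantle flow back in; uplift u satisfies ρ_ice t = ρ_m u.
u = t ρ_ice/ρ_m = 1.65 km × 903/3370 = 0.442 km.

0.442 km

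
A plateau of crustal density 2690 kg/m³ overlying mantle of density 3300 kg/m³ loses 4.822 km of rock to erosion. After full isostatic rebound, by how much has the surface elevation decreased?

Rebound u = e ρ_c/ρ_m = 4.822 km × 2690/3300 = 3.931 km.
Net surface drop = e − u = 4.822 km − 3.931 km = e (ρ_m − ρ_c)/ρ_m = 0.891 km.

0.891 km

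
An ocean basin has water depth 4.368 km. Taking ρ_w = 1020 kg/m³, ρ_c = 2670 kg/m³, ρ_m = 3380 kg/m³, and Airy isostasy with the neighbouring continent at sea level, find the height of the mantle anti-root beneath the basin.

10.2 km

Equating mass per unit area of the two columns: replacing crust with seawater at the top is compensated by replacing crust with mantle at the base: d (ρ_c − ρ_w) = a (ρ_m − ρ_c).
a = d (ρ_c − ρ_w)/(ρ_m − ρ_c) = 4.368 km × 1650/710 = 10.2 km.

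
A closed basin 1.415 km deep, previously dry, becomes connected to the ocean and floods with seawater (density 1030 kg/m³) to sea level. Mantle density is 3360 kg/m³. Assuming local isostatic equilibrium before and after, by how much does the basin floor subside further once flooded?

0.626 km

After flooding the water column is d + s deep. Its weight must equal the weight of mantle displaced by the extra subsidence s: (d + s) ρ_w = s ρ_m.
s = d ρ_w / (ρ_m − ρ_w) = 1.415 km × 1030/(3360 − 1030) = 0.626 km.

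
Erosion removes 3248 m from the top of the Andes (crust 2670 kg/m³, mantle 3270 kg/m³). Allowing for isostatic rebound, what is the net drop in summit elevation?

Rebound u = e ρ_c/ρ_m = 3248 m × 2670/3270 = 2652 m.
Net surface drop = e − u = 3248 m − 2652 m = e (ρ_m − ρ_c)/ρ_m = 596 m.

596 m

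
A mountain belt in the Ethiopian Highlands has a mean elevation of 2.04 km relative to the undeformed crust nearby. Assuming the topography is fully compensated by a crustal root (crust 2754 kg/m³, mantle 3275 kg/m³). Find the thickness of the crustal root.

10.8 km

Equating mass per unit area of the two columns: the weight of the topography is balanced by the buoyancy of the root, ρ_c h = (ρ_m − ρ_c) r.
r = h · ρ_c / (ρ_m − ρ_c) = 2.04 km × 2754 / (3275 − 2754) = 10.8 km.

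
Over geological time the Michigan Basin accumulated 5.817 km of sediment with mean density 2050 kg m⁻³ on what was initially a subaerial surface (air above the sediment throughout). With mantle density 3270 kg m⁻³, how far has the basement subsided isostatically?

Subaerial load: s = t ρ_sed / ρ_m = 5.817 km × 2050/3270 = 3.65 km.

3.65 km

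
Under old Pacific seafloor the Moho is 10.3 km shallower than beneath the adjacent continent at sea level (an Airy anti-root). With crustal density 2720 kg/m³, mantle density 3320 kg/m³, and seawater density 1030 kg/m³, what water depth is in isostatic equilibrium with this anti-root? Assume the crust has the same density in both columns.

3.66 km

Replacing a thickness d of crust by seawater at the top must be balanced by replacing crust with mantle at the base: d (ρ_c − ρ_w) = a (ρ_m − ρ_c).
d = a (ρ_m − ρ_c)/(ρ_c − ρ_w) = 10.3 km × 600/1690 = 3.66 km.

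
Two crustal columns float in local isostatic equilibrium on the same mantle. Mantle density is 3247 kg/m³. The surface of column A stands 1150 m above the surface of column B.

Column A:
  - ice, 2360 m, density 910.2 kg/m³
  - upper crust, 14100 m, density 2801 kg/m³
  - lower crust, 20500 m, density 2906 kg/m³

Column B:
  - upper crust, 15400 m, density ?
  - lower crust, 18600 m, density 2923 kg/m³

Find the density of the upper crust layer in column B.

Take the compensation level at the base of the deeper column (depth z_c below the surface of column A) and equate Σ ρ_i t_i down to z_c; mantle fills any gap and the z_c terms cancel.
Column A: 2360×910.2 + 14100×2801 + 20500×2906 + (z_c − 36960)×3247
Column B: 1150×0 + 15400×ρ + 18600×2923 + (z_c − 1150 − 34000)×3247
The z_c×3247 term appears on both sides and cancels. Collect the known terms of each column as K = Σ(ρt)_known − 3247 × (depth of known layers): K_A = 101215172 − 3247×36960 = −18793948; K_B = 54367800 − 3247×(1150 + 34000) = −59764250.
Balance: K_A = K_B + 15400×ρ, so ρ = (K_A − K_B)/15400 = 40970300/15400 = 2660 kg/m³.

2660 kg/m³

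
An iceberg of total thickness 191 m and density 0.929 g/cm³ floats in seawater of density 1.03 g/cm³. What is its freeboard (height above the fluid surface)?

18.7 m

Floating equilibrium: submerged depth d = t ρ_obj/ρ_fluid = 191 m × 0.929/1.03 = 172.3 m.
Freeboard = t − d = 191 m − 172.3 m = 18.7 m.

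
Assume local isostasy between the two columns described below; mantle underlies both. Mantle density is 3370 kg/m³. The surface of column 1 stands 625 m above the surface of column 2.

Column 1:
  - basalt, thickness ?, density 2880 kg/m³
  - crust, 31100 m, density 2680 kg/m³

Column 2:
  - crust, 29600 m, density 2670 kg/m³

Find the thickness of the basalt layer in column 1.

2790 m

Take the compensation level at the base of the deeper column (depth z_c below the surface of column 1) and equate Σ ρ_i t_i down to z_c; mantle fills any gap and the z_c terms cancel.
Column 1: x×2880 + 31100×2680 + (z_c − 31100 − x)×3370
Column 2: 625×0 + 29600×2670 + (z_c − 625 − 29600)×3370
The z_c×3370 term appears on both sides and cancels. Collect the known terms of each column as K = Σ(ρt)_known − 3370 × (depth of known layers): K_1 = 83348000 − 3370×31100 = −21459000; K_2 = 79032000 − 3370×(625 + 29600) = −22826250.
Balance: K_1 − x×(3370 − 2880) = K_2, so x = (K_1 − K_2)/(3370 − 2880) = 1367250/490 = 2790 m.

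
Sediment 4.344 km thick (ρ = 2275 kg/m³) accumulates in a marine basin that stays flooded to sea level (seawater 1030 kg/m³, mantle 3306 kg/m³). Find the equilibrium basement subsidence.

2.38 km

Submarine loading: the sediment displaces seawater, and the subsidence is in turn flooded, so s (ρ_m − ρ_w) = t (ρ_sed − ρ_w).
s = 4.344 km × (2275 − 1030) / (3306 − 1030) = 2.38 km.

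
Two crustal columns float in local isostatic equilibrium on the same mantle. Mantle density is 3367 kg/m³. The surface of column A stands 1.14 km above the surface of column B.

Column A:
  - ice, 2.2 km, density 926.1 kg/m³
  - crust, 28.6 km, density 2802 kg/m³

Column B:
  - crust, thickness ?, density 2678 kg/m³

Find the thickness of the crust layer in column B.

25.7 km

Take the compensation level at the base of the deeper column (depth z_c below the surface of column A) and equate Σ ρ_i t_i down to z_c; mantle fills any gap and the z_c terms cancel.
Column A: 2.2×926.1 + 28.6×2802 + (z_c − 30.8)×3367
Column B: 1.14×0 + x×2678 + (z_c − 1.14 − 0 − x)×3367
The z_c×3367 term appears on both sides and cancels. Collect the known terms of each column as K = Σ(ρt)_known − 3367 × (depth of known layers): K_A = 82174.62 − 3367×30.8 = −21528.98; K_B = 0 − 3367×(1.14 + 0) = −3838.38.
Balance: K_A = K_B − x×(3367 − 2678), so x = (K_B − K_A)/(3367 − 2678) = 17690.6/689 = 25.7 km.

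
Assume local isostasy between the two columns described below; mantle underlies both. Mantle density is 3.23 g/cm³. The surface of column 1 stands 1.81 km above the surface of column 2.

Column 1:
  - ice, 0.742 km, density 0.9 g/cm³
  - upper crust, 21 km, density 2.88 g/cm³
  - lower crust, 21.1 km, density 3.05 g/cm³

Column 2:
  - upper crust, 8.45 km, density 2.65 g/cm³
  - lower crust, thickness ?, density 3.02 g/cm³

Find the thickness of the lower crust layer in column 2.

Take the compensation level at the base of the deeper column (depth z_c below the surface of column 1) and equate Σ ρ_i t_i down to z_c; mantle fills any gap and the z_c terms cancel.
Column 1: 0.742×0.9 + 21×2.88 + 21.1×3.05 + (z_c − 42.842)×3.23
Column 2: 1.81×0 + 8.45×2.65 + x×3.02 + (z_c − 1.81 − 8.45 − x)×3.23
The z_c×3.23 term appears on both sides and cancels. Collect the known terms of each column as K = Σ(ρt)_known − 3.23 × (depth of known layers): K_1 = 125.5028 − 3.23×42.842 = −12.87686; K_2 = 22.3925 − 3.23×(1.81 + 8.45) = −10.7473.
Balance: K_1 = K_2 − x×(3.23 − 3.02), so x = (K_2 − K_1)/(3.23 − 3.02) = 2.12956/0.21 = 10.1 km.

10.1 km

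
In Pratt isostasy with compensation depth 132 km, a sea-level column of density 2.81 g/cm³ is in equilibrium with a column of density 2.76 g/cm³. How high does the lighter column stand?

ρ_ref D = ρ (D + h) → h = D (ρ_ref − ρ)/ρ.
h = 132 km × (2.81 − 2.76)/2.76 = 2.39 km.

2.39 km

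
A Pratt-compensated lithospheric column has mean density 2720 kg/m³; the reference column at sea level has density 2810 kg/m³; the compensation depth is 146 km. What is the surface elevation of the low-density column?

4.83 km

ρ_ref D = ρ (D + h) → h = D (ρ_ref − ρ)/ρ.
h = 146 km × (2810 − 2720)/2720 = 4.83 km.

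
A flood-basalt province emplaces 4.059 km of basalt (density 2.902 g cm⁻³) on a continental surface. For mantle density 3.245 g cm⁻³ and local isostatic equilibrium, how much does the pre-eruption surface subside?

3.63 km

Subaerial loading: s = t ρ_load / ρ_m.
s = 4.059 km × 2.902/3.245 = 3.63 km.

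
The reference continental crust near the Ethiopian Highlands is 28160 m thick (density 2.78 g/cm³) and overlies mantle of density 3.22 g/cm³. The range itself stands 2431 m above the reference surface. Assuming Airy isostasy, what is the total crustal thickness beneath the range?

46000 m

Root depth r = h ρ_c / (ρ_m − ρ_c) = 2431 m × 2.78 / 0.44 = 15360 m.
Total thickness = T + h + r = 28160 m + 2431 m + 15360 m = 46000 m.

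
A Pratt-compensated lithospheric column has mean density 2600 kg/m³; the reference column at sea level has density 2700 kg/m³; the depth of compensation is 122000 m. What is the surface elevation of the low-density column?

ρ_ref D = ρ (D + h) → h = D (ρ_ref − ρ)/ρ.
h = 122000 m × (2700 − 2600)/2600 = 4690 m.

4690 m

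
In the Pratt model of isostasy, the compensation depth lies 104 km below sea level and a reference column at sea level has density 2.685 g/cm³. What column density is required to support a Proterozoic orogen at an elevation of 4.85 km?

Pratt balance: ρ_ref D = ρ (D + h).
ρ = ρ_ref D/(D + h) = 2.685 × 104 km/(104 km + 4.85 km) = 2.57 g/cm³.

2.57 g/cm³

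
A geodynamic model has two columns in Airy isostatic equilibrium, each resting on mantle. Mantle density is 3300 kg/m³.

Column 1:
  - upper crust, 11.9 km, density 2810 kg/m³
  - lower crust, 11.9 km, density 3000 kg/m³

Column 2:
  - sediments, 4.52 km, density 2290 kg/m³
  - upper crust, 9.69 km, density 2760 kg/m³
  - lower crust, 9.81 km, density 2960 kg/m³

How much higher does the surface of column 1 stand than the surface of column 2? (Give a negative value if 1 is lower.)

For any compensation level in the mantle, the mantle terms cancel and isostasy reduces to e = (Σt_1 − Σt_2) − (Σ(ρt)_1 − Σ(ρt)_2) / ρ_m.
Σt_1 = 23.8 km; Σt_2 = 24.02 km; Σ(ρt)_1 = 69139; Σ(ρt)_2 = 66132.8 (in km·kg/m³).
e = (23.8 − 24.02) − (69139 − 66132.8) / 3300 = −1.13 km.

−1.13 km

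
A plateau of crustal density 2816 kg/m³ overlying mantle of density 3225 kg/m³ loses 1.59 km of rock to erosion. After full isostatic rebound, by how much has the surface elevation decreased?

Rebound u = e ρ_c/ρ_m = 1.59 km × 2816/3225 = 1.388 km.
Net surface drop = e − u = 1.59 km − 1.388 km = e (ρ_m − ρ_c)/ρ_m = 0.202 km.

0.202 km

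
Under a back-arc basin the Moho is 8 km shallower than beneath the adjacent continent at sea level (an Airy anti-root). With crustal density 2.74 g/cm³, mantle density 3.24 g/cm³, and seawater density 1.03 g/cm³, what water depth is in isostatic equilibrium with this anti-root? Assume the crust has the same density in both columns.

2.34 km

Replacing a thickness d of crust by seawater at the top must be balanced by replacing crust with mantle at the base: d (ρ_c − ρ_w) = a (ρ_m − ρ_c).
d = a (ρ_m − ρ_c)/(ρ_c − ρ_w) = 8 km × 0.5/1.71 = 2.34 km.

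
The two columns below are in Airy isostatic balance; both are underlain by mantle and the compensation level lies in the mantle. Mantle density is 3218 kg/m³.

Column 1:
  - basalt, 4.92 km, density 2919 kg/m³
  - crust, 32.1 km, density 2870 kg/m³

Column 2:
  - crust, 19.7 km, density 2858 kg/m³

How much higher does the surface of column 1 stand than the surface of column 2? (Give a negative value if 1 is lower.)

1.72 km

For any compensation level in the mantle, the mantle terms cancel and isostasy reduces to e = (Σt_1 − Σt_2) − (Σ(ρt)_1 − Σ(ρt)_2) / ρ_m.
Σt_1 = 37.02 km; Σt_2 = 19.7 km; Σ(ρt)_1 = 106488.48; Σ(ρt)_2 = 56302.6 (in km·kg/m³).
e = (37.02 − 19.7) − (106488.48 − 56302.6) / 3218 = 1.72 km.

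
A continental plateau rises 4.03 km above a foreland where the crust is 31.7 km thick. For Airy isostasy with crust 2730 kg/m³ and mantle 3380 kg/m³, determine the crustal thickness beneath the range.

Root depth r = h ρ_c / (ρ_m − ρ_c) = 4.03 km × 2730 / 650 = 16.93 km.
Total thickness = T + h + r = 31.7 km + 4.03 km + 16.93 km = 52.7 km.

52.7 km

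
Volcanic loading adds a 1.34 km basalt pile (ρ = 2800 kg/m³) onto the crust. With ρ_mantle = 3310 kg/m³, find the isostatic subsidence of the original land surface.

Subaerial loading: s = t ρ_load / ρ_m.
s = 1.34 km × 2800/3310 = 1.13 km.

1.13 km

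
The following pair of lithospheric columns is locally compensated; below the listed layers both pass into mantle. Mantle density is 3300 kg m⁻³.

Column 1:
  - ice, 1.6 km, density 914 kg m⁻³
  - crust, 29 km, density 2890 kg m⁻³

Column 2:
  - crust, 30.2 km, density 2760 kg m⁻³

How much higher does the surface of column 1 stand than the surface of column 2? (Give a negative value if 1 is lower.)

For any compensation level in the mantle, the mantle terms cancel and isostasy reduces to e = (Σt_1 − Σt_2) − (Σ(ρt)_1 − Σ(ρt)_2) / ρ_m.
Σt_1 = 30.6 km; Σt_2 = 30.2 km; Σ(ρt)_1 = 85272.4; Σ(ρt)_2 = 83352 (in km·kg m⁻³).
e = (30.6 − 30.2) − (85272.4 − 83352) / 3300 = −0.182 km.

−0.182 km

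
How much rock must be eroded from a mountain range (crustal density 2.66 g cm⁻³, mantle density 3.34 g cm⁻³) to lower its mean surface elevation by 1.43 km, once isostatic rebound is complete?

Net drop Δ = e − u = e − e ρ_c/ρ_m = e (ρ_m − ρ_c)/ρ_m.
e = Δ ρ_m/(ρ_m − ρ_c) = 1.43 km × 3.34/0.68 = 7.02 km.

7.02 km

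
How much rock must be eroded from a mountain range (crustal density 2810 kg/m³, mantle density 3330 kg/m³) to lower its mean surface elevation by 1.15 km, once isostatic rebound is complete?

Net drop Δ = e − u = e − e ρ_c/ρ_m = e (ρ_m − ρ_c)/ρ_m.
e = Δ ρ_m/(ρ_m − ρ_c) = 1.15 km × 3330/520 = 7.36 km.

7.36 km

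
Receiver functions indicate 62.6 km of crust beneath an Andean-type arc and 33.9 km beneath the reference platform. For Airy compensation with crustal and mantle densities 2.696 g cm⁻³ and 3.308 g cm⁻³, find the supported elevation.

Excess crust Δ = 62.6 km − 33.9 km = 28.7 km, split between elevation h and root r with h + r = Δ.
Airy balance ρ_c h = (ρ_m − ρ_c) r gives r = h ρ_c/(ρ_m − ρ_c), so h (1 + ρ_c/(ρ_m − ρ_c)) = Δ, i.e. h = Δ (ρ_m − ρ_c)/ρ_m.
h = 28.7 km × 0.612/3.308 = 5.31 km.

5.31 km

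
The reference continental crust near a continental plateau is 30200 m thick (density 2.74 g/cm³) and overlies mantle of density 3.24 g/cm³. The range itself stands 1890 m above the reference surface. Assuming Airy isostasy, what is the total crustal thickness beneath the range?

42400 m

Root depth r = h ρ_c / (ρ_m − ρ_c) = 1890 m × 2.74 / 0.5 = 10360 m.
Total thickness = T + h + r = 30200 m + 1890 m + 10360 m = 42400 m.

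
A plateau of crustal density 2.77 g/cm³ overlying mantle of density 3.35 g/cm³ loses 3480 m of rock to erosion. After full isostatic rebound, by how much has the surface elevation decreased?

603 m

Rebound u = e ρ_c/ρ_m = 3480 m × 2.77/3.35 = 2877 m.
Net surface drop = e − u = 3480 m − 2877 m = e (ρ_m − ρ_c)/ρ_m = 603 m.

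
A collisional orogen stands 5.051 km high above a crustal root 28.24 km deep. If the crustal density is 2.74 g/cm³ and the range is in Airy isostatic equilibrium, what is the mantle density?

Airy balance: ρ_c h = (ρ_m − ρ_c) r → ρ_m = ρ_c (1 + h/r).
ρ_m = 2.74 × (1 + 5.051 km/28.24 km) = 3.23 g/cm³.

3.23 g/cm³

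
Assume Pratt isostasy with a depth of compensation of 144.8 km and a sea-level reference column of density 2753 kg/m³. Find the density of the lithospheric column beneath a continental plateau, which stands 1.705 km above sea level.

2720 kg/m³

Pratt balance: ρ_ref D = ρ (D + h).
ρ = ρ_ref D/(D + h) = 2753 × 144.8 km/(144.8 km + 1.705 km) = 2720 kg/m³.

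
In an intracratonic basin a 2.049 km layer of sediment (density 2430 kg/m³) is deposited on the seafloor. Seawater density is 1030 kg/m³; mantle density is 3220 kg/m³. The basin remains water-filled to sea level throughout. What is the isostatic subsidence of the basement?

Submarine loading: the sediment displaces seawater, and the subsidence is in turn flooded, so s (ρ_m − ρ_w) = t (ρ_sed − ρ_w).
s = 2.049 km × (2430 − 1030) / (3220 − 1030) = 1.31 km.

1.31 km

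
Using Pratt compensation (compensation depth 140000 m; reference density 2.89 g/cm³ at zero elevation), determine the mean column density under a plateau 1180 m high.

2.87 g/cm³

Pratt balance: ρ_ref D = ρ (D + h).
ρ = ρ_ref D/(D + h) = 2.89 × 140000 m/(140000 m + 1180 m) = 2.87 g/cm³.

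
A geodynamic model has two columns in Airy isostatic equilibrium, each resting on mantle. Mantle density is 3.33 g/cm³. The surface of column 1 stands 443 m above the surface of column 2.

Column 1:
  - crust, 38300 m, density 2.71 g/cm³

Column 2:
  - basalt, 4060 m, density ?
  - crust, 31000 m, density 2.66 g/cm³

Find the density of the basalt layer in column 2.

2.96 g/cm³

Take the compensation level at the base of the deeper column (depth z_c below the surface of column 1) and equate Σ ρ_i t_i down to z_c; mantle fills any gap and the z_c terms cancel.
Column 1: 38300×2.71 + (z_c − 38300)×3.33
Column 2: 443×0 + 4060×ρ + 31000×2.66 + (z_c − 443 − 35060)×3.33
The z_c×3.33 term appears on both sides and cancels. Collect the known terms of each column as K = Σ(ρt)_known − 3.33 × (depth of known layers): K_1 = 103793 − 3.33×38300 = −23746; K_2 = 82460 − 3.33×(443 + 35060) = −35764.99.
Balance: K_1 = K_2 + 4060×ρ, so ρ = (K_1 − K_2)/4060 = 12019/4060 = 2.96 g/cm³.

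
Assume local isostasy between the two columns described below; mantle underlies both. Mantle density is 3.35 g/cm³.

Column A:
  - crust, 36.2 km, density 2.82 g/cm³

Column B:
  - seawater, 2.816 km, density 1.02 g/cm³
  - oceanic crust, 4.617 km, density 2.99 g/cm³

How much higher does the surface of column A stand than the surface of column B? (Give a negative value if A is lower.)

For any compensation level in the mantle, the mantle terms cancel and isostasy reduces to e = (Σt_A − Σt_B) − (Σ(ρt)_A − Σ(ρt)_B) / ρ_m.
Σt_A = 36.2 km; Σt_B = 7.433 km; Σ(ρt)_A = 102.084; Σ(ρt)_B = 16.67715 (in km·g/cm³).
e = (36.2 − 7.433) − (102.084 − 16.67715) / 3.35 = 3.27 km.

3.27 km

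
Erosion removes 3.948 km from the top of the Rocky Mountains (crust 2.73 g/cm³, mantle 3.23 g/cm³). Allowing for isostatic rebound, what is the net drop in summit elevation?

Rebound u = e ρ_c/ρ_m = 3.948 km × 2.73/3.23 = 3.337 km.
Net surface drop = e − u = 3.948 km − 3.337 km = e (ρ_m − ρ_c)/ρ_m = 0.611 km.

0.611 km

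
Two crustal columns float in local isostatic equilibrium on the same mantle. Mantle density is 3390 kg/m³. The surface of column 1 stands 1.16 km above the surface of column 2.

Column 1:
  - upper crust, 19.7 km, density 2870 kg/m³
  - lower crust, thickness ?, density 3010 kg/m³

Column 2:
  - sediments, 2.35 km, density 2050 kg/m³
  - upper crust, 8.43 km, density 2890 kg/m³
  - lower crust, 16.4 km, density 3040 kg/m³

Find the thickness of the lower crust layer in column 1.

17.9 km

Take the compensation level at the base of the deeper column (depth z_c below the surface of column 1) and equate Σ ρ_i t_i down to z_c; mantle fills any gap and the z_c terms cancel.
Column 1: 19.7×2870 + x×3010 + (z_c − 19.7 − x)×3390
Column 2: 1.16×0 + 2.35×2050 + 8.43×2890 + 16.4×3040 + (z_c − 1.16 − 27.18)×3390
The z_c×3390 term appears on both sides and cancels. Collect the known terms of each column as K = Σ(ρt)_known − 3390 × (depth of known layers): K_1 = 56539 − 3390×19.7 = −10244; K_2 = 79036.2 − 3390×(1.16 + 27.18) = −17036.4.
Balance: K_1 − x×(3390 − 3010) = K_2, so x = (K_1 − K_2)/(3390 − 3010) = 6792.4/380 = 17.9 km.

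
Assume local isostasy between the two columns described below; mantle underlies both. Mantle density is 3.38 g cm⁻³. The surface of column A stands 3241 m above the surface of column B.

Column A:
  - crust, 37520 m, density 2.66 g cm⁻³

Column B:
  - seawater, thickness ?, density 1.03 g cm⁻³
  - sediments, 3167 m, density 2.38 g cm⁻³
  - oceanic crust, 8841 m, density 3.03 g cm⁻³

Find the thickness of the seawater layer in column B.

4170 m

Take the compensation level at the base of the deeper column (depth z_c below the surface of column A) and equate Σ ρ_i t_i down to z_c; mantle fills any gap and the z_c terms cancel.
Column A: 37520×2.66 + (z_c − 37520)×3.38
Column B: 3241×0 + x×1.03 + 3167×2.38 + 8841×3.03 + (z_c − 3241 − 12008 − x)×3.38
The z_c×3.38 term appears on both sides and cancels. Collect the known terms of each column as K = Σ(ρt)_known − 3.38 × (depth of known layers): K_A = 99803.2 − 3.38×37520 = −27014.4; K_B = 34325.69 − 3.38×(3241 + 12008) = −17215.93.
Balance: K_A = K_B − x×(3.38 − 1.03), so x = (K_B − K_A)/(3.38 − 1.03) = 9798.47/2.35 = 4170 m.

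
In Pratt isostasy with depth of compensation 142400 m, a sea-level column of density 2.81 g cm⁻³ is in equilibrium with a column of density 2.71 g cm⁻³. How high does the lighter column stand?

ρ_ref D = ρ (D + h) → h = D (ρ_ref − ρ)/ρ.
h = 142400 m × (2.81 − 2.71)/2.71 = 5250 m.

5250 m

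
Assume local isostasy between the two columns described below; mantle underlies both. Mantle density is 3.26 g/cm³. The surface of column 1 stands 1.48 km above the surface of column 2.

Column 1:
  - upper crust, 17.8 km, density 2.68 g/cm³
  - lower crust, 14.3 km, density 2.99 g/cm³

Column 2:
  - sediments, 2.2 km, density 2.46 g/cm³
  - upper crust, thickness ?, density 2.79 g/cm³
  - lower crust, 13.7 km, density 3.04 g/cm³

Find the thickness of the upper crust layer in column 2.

Take the compensation level at the base of the deeper column (depth z_c below the surface of column 1) and equate Σ ρ_i t_i down to z_c; mantle fills any gap and the z_c terms cancel.
Column 1: 17.8×2.68 + 14.3×2.99 + (z_c − 32.1)×3.26
Column 2: 1.48×0 + 2.2×2.46 + x×2.79 + 13.7×3.04 + (z_c − 1.48 − 15.9 − x)×3.26
The z_c×3.26 term appears on both sides and cancels. Collect the known terms of each column as K = Σ(ρt)_known − 3.26 × (depth of known layers): K_1 = 90.461 − 3.26×32.1 = −14.185; K_2 = 47.06 − 3.26×(1.48 + 15.9) = −9.5988.
Balance: K_1 = K_2 − x×(3.26 − 2.79), so x = (K_2 − K_1)/(3.26 − 2.79) = 4.5862/0.47 = 9.76 km.

9.76 km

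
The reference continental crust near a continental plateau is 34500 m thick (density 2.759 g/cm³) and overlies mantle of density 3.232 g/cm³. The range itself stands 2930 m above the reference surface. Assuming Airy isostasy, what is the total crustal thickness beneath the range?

54500 m

Root depth r = h ρ_c / (ρ_m − ρ_c) = 2930 m × 2.759 / 0.473 = 17090 m.
Total thickness = T + h + r = 34500 m + 2930 m + 17090 m = 54500 m.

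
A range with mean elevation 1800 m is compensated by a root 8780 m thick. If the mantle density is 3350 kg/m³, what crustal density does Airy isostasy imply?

ρ_c h = (ρ_m − ρ_c) r → ρ_c (h + r) = ρ_m r → ρ_c = ρ_m r / (h + r).
ρ_c = 3350 × 8780 m / (1800 m + 8780 m) = 2780 kg/m³.

2780 kg/m³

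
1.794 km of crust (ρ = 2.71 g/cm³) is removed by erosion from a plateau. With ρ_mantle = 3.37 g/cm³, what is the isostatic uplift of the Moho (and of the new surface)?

1.44 km

Unloading: uplift u = e ρ_c/ρ_m = 1.794 km × 2.71/3.37 = 1.44 km.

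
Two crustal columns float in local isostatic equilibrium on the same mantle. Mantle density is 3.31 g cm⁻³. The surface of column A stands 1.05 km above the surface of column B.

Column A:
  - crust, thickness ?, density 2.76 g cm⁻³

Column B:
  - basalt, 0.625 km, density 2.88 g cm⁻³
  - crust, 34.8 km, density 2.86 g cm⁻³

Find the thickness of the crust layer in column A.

35.3 km

Take the compensation level at the base of the deeper column (depth z_c below the surface of column A) and equate Σ ρ_i t_i down to z_c; mantle fills any gap and the z_c terms cancel.
Column A: x×2.76 + (z_c − 0 − x)×3.31
Column B: 1.05×0 + 0.625×2.88 + 34.8×2.86 + (z_c − 1.05 − 35.425)×3.31
The z_c×3.31 term appears on both sides and cancels. Collect the known terms of each column as K = Σ(ρt)_known − 3.31 × (depth of known layers): K_A = 0 − 3.31×0 = 0; K_B = 101.328 − 3.31×(1.05 + 35.425) = −19.40425.
Balance: K_A − x×(3.31 − 2.76) = K_B, so x = (K_A − K_B)/(3.31 − 2.76) = 19.4042/0.55 = 35.3 km.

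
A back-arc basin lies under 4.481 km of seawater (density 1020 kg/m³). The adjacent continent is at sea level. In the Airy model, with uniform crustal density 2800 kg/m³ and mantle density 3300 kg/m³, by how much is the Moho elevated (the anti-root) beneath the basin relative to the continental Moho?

In Airy isostatic equilibrium: replacing crust with seawater at the top is compensated by replacing crust with mantle at the base: d (ρ_c − ρ_w) = a (ρ_m − ρ_c).
a = d (ρ_c − ρ_w)/(ρ_m − ρ_c) = 4.481 km × 1780/500 = 16 km.

16 km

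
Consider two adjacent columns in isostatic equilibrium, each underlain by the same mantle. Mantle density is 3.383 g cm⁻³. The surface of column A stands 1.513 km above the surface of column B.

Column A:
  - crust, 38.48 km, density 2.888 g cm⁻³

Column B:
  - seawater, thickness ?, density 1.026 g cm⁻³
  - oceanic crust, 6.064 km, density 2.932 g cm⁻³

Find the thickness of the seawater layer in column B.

Take the compensation level at the base of the deeper column (depth z_c below the surface of column A) and equate Σ ρ_i t_i down to z_c; mantle fills any gap and the z_c terms cancel.
Column A: 38.48×2.888 + (z_c − 38.48)×3.383
Column B: 1.513×0 + x×1.026 + 6.064×2.932 + (z_c − 1.513 − 6.064 − x)×3.383
The z_c×3.383 term appears on both sides and cancels. Collect the known terms of each column as K = Σ(ρt)_known − 3.383 × (depth of known layers): K_A = 111.13024 − 3.383×38.48 = −19.0476; K_B = 17.779648 − 3.383×(1.513 + 6.064) = −7.853343.
Balance: K_A = K_B − x×(3.383 − 1.026), so x = (K_B − K_A)/(3.383 − 1.026) = 11.1943/2.357 = 4.75 km.

4.75 km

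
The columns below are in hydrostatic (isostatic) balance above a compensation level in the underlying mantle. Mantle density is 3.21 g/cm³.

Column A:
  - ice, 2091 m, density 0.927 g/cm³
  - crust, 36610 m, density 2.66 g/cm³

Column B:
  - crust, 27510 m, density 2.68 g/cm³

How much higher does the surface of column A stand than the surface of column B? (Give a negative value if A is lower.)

For any compensation level in the mantle, the mantle terms cancel and isostasy reduces to e = (Σt_A − Σt_B) − (Σ(ρt)_A − Σ(ρt)_B) / ρ_m.
Σt_A = 38701 m; Σt_B = 27510 m; Σ(ρt)_A = 99320.957; Σ(ρt)_B = 73726.8 (in m·g/cm³).
e = (38701 − 27510) − (99320.957 − 73726.8) / 3.21 = 3220 m.

3220 m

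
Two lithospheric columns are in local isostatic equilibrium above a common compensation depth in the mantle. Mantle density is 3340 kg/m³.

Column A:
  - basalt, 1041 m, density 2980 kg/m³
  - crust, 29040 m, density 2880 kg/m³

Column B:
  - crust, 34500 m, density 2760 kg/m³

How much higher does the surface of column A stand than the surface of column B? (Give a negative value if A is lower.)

For any compensation level in the mantle, the mantle terms cancel and isostasy reduces to e = (Σt_A − Σt_B) − (Σ(ρt)_A − Σ(ρt)_B) / ρ_m.
Σt_A = 30081 m; Σt_B = 34500 m; Σ(ρt)_A = 86737380; Σ(ρt)_B = 95220000 (in m·kg/m³).
e = (30081 − 34500) − (86737380 − 95220000) / 3340 = −1880 m.

−1880 m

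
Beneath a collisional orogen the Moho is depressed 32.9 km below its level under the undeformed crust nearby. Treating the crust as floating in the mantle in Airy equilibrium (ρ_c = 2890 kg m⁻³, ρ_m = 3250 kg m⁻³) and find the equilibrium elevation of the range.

Isostatic balance requires: ρ_c h = (ρ_m − ρ_c) r.
h = r (ρ_m − ρ_c) / ρ_c = 32.9 km × (3250 − 2890) / 2890 = 4.1 km.

4.1 km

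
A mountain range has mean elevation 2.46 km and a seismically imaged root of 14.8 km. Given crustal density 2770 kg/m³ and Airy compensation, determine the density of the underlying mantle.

Airy balance: ρ_c h = (ρ_m − ρ_c) r → ρ_m = ρ_c (1 + h/r).
ρ_m = 2770 × (1 + 2.46 km/14.8 km) = 3230 kg/m³.

3230 kg/m³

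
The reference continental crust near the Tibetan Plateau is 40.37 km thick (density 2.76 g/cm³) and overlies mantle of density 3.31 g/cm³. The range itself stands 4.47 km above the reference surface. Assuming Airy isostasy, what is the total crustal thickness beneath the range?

67.3 km

Root depth r = h ρ_c / (ρ_m − ρ_c) = 4.47 km × 2.76 / 0.55 = 22.43 km.
Total thickness = T + h + r = 40.37 km + 4.47 km + 22.43 km = 67.3 km.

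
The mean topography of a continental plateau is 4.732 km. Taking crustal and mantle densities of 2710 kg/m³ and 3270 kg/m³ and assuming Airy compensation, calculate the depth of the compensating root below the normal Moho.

22.9 km

In Airy isostatic equilibrium: the weight of the topography is balanced by the buoyancy of the root, ρ_c h = (ρ_m − ρ_c) r.
r = h · ρ_c / (ρ_m − ρ_c) = 4.732 km × 2710 / (3270 − 2710) = 22.9 km.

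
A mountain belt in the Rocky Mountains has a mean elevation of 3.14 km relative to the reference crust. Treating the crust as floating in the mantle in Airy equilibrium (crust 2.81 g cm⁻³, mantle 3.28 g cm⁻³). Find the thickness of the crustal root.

Isostatic balance requires: the weight of the topography is balanced by the buoyancy of the root, ρ_c h = (ρ_m − ρ_c) r.
r = h · ρ_c / (ρ_m − ρ_c) = 3.14 km × 2.81 / (3.28 − 2.81) = 18.8 km.

18.8 km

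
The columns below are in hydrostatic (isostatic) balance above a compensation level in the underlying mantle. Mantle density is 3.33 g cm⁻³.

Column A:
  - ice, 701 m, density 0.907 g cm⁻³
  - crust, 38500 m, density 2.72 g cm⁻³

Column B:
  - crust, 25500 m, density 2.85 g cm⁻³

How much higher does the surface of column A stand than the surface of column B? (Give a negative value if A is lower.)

3890 m

For any compensation level in the mantle, the mantle terms cancel and isostasy reduces to e = (Σt_A − Σt_B) − (Σ(ρt)_A − Σ(ρt)_B) / ρ_m.
Σt_A = 39201 m; Σt_B = 25500 m; Σ(ρt)_A = 105355.807; Σ(ρt)_B = 72675 (in m·g cm⁻³).
e = (39201 − 25500) − (105355.807 − 72675) / 3.33 = 3890 m.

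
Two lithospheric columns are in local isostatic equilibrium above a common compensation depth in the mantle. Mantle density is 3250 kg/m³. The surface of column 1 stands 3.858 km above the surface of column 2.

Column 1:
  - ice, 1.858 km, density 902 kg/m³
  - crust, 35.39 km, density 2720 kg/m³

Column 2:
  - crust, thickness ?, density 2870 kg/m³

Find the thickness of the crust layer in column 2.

27.8 km

Take the compensation level at the base of the deeper column (depth z_c below the surface of column 1) and equate Σ ρ_i t_i down to z_c; mantle fills any gap and the z_c terms cancel.
Column 1: 1.858×902 + 35.39×2720 + (z_c − 37.248)×3250
Column 2: 3.858×0 + x×2870 + (z_c − 3.858 − 0 − x)×3250
The z_c×3250 term appears on both sides and cancels. Collect the known terms of each column as K = Σ(ρt)_known − 3250 × (depth of known layers): K_1 = 97936.716 − 3250×37.248 = −23119.284; K_2 = 0 − 3250×(3.858 + 0) = −12538.5.
Balance: K_1 = K_2 − x×(3250 − 2870), so x = (K_2 − K_1)/(3250 − 2870) = 10580.8/380 = 27.8 km.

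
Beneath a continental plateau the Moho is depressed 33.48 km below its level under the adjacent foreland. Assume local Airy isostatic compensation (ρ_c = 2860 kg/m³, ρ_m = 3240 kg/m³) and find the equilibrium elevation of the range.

Balancing pressure at the compensation depth: ρ_c h = (ρ_m − ρ_c) r.
h = r (ρ_m − ρ_c) / ρ_c = 33.48 km × (3240 − 2860) / 2860 = 4.45 km.

4.45 km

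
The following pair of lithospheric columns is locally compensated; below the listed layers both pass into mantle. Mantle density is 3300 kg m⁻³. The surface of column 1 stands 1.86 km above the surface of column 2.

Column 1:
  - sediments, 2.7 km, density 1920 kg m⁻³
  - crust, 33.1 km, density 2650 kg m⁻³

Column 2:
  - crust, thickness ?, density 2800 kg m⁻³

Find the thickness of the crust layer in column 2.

38.2 km

Take the compensation level at the base of the deeper column (depth z_c below the surface of column 1) and equate Σ ρ_i t_i down to z_c; mantle fills any gap and the z_c terms cancel.
Column 1: 2.7×1920 + 33.1×2650 + (z_c − 35.8)×3300
Column 2: 1.86×0 + x×2800 + (z_c − 1.86 − 0 − x)×3300
The z_c×3300 term appears on both sides and cancels. Collect the known terms of each column as K = Σ(ρt)_known − 3300 × (depth of known layers): K_1 = 92899 − 3300×35.8 = −25241; K_2 = 0 − 3300×(1.86 + 0) = −6138.
Balance: K_1 = K_2 − x×(3300 − 2800), so x = (K_2 − K_1)/(3300 − 2800) = 19103/500 = 38.2 km.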